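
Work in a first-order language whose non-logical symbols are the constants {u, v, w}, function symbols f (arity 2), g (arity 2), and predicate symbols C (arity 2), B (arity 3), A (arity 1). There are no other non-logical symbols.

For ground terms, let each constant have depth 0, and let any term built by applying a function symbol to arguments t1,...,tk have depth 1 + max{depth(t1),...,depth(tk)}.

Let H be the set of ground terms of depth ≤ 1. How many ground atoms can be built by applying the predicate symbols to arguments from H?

First count ground terms of depth ≤ 1.
Write N_k for the number of ground terms of depth ≤ k. A term of depth ≤ k is either a constant or a function symbol applied to arguments of depth ≤ k−1, so N_k = 3 + N_{k-1}^2 + N_{k-1}^2.
N_0 = 3
N_1 = 3 + 3^2 + 3^2 = 21
So |H| = 21.
Each predicate of arity r yields |H|^r ground atoms (one per choice of an r-tuple from H):
  C: 21^2 = 441;  B: 21^3 = 9261;  A: 21
Total ground atoms: 441 + 9261 + 21 = 9723.

9723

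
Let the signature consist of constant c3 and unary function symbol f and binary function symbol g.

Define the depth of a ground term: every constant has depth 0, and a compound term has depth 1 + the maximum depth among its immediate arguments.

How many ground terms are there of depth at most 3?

183

Count level by level. With function symbols f/1, g/2, the terms of depth ≤ k are the 1 constant together with each function applied to depth-≤(k−1) tuples, so N_k = 1 + N_{k-1} + N_{k-1}^2.
N_0 = 1
N_1 = 1 + 1 + 1^2 = 3
N_2 = 1 + 3 + 3^2 = 13
N_3 = 1 + 13 + 13^2 = 183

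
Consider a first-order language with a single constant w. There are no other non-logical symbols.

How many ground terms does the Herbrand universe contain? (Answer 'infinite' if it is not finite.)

1

There are no function symbols, so the only ground term is the single constant.
The Herbrand universe is {w}, finite with 1 element.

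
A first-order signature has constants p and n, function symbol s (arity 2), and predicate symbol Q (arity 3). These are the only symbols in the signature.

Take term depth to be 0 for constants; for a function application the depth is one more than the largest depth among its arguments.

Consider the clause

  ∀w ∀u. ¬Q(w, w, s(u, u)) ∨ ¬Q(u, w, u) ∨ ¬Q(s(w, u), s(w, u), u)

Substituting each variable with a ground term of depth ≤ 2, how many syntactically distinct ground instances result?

Ground terms of depth ≤ 2:
  Count level by level. With function symbols s/2, the terms of depth ≤ k are the 2 constants together with each function applied to depth-≤(k−1) tuples, so N_k = 2 + N_{k-1}^2.
  N_0 = 2
  N_1 = 2 + 2^2 = 6
  N_2 = 2 + 6^2 = 38
So there are 38 ground terms available for substitution.
There are 2 variables to instantiate (w, u), each occurring in at least one literal, so different choices give different ground instances.
Number of ground instances = 38^2 = 1444.

1444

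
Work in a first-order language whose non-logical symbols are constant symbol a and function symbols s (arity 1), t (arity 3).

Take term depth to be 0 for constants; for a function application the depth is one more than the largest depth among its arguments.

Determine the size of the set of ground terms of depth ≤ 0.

Let N_k = |{terms of depth ≤ k}|. Then N_0 = 1 and N_k = 1 + N_{k-1} + N_{k-1}^3 for k ≥ 1 (one summand per function symbol, arity giving the exponent).
N_0 = 1
Explicitly: a.

1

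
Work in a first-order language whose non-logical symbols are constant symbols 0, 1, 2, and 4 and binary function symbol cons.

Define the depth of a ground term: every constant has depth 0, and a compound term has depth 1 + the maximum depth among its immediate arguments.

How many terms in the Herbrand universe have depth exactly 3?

Let N_k count ground terms of depth at most k. Each non-constant term of depth ≤ k is some function symbol applied to depth-≤(k−1) arguments, giving N_k = 4 + N_{k-1}^2.
N_0 = 4
N_1 = 4 + 4^2 = 20
N_2 = 4 + 20^2 = 404
N_3 = 4 + 404^2 = 163220
Terms of depth exactly 3: N_3 − N_2 = 163220 − 404 = 162816.

162816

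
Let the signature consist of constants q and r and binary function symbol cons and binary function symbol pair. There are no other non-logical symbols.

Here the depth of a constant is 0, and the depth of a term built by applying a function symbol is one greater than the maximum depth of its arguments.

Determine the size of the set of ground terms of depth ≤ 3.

Count level by level. With function symbols cons/2, pair/2, the terms of depth ≤ k are the 2 constants together with each function applied to depth-≤(k−1) tuples, so N_k = 2 + N_{k-1}^2 + N_{k-1}^2.
N_0 = 2
N_1 = 2 + 2^2 + 2^2 = 10
N_2 = 2 + 10^2 + 10^2 = 202
N_3 = 2 + 202^2 + 202^2 = 81610

81610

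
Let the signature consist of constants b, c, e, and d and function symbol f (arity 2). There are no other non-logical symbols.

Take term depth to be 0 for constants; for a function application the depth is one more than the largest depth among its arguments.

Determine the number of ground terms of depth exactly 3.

162816

Let N_k count ground terms of depth at most k. Each non-constant term of depth ≤ k is some function symbol applied to depth-≤(k−1) arguments, giving N_k = 4 + N_{k-1}^2.
N_0 = 4
N_1 = 4 + 4^2 = 20
N_2 = 4 + 20^2 = 404
N_3 = 4 + 404^2 = 163220
Terms of depth exactly 3: N_3 − N_2 = 163220 − 404 = 162816.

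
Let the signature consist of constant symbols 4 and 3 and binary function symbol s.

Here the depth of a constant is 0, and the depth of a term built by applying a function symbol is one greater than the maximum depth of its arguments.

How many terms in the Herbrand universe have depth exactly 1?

4

Count level by level. With function symbols s/2, the terms of depth ≤ k are the 2 constants together with each function applied to depth-≤(k−1) tuples, so N_k = 2 + N_{k-1}^2.
N_0 = 2
N_1 = 2 + 2^2 = 6
Terms of depth exactly 1: N_1 − N_0 = 6 − 2 = 4.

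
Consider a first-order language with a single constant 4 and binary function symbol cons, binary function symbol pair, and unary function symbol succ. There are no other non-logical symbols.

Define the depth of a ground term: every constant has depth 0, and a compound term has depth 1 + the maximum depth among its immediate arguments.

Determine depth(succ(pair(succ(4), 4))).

3

depth(succ(4)) = 1 + depth(4) = 1 + 0 = 1
depth(pair(succ(4), 4)) = 1 + max(1, 0) = 2
depth(succ(pair(succ(4), 4))) = 1 + depth(pair(succ(4), 4)) = 1 + 2 = 3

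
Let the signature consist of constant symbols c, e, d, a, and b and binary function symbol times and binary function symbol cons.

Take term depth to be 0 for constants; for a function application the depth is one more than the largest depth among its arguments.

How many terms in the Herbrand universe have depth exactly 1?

50

Let N_k count ground terms of depth at most k. Each non-constant term of depth ≤ k is some function symbol applied to depth-≤(k−1) arguments, giving N_k = 5 + N_{k-1}^2 + N_{k-1}^2.
N_0 = 5
N_1 = 5 + 5^2 + 5^2 = 55
Terms of depth exactly 1: N_1 − N_0 = 55 − 5 = 50.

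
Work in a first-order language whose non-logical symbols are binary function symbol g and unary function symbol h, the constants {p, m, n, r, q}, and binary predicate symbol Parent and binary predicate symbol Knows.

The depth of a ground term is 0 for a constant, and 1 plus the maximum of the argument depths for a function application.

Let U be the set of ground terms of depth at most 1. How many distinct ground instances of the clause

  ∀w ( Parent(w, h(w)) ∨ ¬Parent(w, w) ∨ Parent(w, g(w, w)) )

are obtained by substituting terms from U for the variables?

Ground terms of depth ≤ 1:
  Let N_k = |{terms of depth ≤ k}|. Then N_0 = 5 and N_k = 5 + N_{k-1}^2 + N_{k-1} for k ≥ 1 (one summand per function symbol, arity giving the exponent).
  N_0 = 5
  N_1 = 5 + 5^2 + 5 = 35
So there are 35 ground terms available for substitution.
The body mentions the single quantified variable w; since ground terms form a free algebra, no two substitutions collapse to the same formula.
Number of ground instances = 35.

35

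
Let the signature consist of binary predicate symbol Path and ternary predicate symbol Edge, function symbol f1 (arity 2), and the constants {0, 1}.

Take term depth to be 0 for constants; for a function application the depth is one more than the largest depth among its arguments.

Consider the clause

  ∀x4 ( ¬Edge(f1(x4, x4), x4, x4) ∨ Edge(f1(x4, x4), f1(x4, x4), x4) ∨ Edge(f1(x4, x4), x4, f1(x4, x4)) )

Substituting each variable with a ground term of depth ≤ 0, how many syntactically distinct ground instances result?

Ground terms of depth ≤ 0:
  Count level by level. With function symbols f1/2, the terms of depth ≤ k are the 2 constants together with each function applied to depth-≤(k−1) tuples, so N_k = 2 + N_{k-1}^2.
  N_0 = 2
  Explicitly: 0, 1.
So there are 2 ground terms available for substitution.
The variable x4 ranges independently over the available ground terms, and distinct assignments produce distinct instances.
Number of ground instances = 2.

2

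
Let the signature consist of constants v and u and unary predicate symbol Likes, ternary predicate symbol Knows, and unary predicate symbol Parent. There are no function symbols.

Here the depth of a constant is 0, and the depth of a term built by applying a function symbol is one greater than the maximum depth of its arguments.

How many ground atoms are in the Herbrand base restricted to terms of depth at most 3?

First count ground terms of depth ≤ 3.
With no function symbols every ground term is a constant, so there are exactly 2 ground terms at every depth bound.
N_0 = 2
N_1 = 2
N_2 = 2
N_3 = 2
Explicitly: v, u.
So |H| = 2.
For each predicate symbol, the number of ground atoms is |H| raised to its arity; summing:
  Likes: 2;  Knows: 2^3 = 8;  Parent: 2
Total ground atoms: 2 + 8 + 2 = 12.

12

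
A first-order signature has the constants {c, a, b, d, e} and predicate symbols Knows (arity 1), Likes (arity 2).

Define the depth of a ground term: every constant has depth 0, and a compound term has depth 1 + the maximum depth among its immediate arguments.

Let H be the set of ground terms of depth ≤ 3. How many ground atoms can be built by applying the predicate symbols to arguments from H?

First count ground terms of depth ≤ 3.
With no function symbols every ground term is a constant, so there are exactly 5 ground terms at every depth bound.
N_0 = 5
N_1 = 5
N_2 = 5
N_3 = 5
So |H| = 5.
A ground atom is a predicate applied to a tuple of terms from H, so the count is the sum over predicates of |H|^arity:
  Knows: 5;  Likes: 5^2 = 25
Total ground atoms: 5 + 25 = 30.

30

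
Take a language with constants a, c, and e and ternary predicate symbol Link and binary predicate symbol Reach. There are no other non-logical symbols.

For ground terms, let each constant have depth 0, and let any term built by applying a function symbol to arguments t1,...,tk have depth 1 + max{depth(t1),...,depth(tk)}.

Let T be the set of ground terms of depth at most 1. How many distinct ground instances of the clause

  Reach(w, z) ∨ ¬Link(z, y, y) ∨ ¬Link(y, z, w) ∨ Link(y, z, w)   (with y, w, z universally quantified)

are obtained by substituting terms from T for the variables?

27

Ground terms of depth ≤ 1:
  With no function symbols every ground term is a constant, so there are exactly 3 ground terms at every depth bound.
  N_0 = 3
  N_1 = 3
So there are 3 ground terms available for substitution.
The clause has 3 distinct variables (y, w, z), each appearing in the body. In the free term algebra distinct substitutions yield syntactically distinct ground instances.
Number of ground instances = 3^3 = 27.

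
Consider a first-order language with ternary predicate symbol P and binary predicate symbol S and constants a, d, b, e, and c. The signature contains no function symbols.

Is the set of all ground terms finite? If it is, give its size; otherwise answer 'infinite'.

5

There are no function symbols, so every ground term is one of the 5 constants.
The Herbrand universe is {a, d, b, e, c}, which is finite with 5 elements.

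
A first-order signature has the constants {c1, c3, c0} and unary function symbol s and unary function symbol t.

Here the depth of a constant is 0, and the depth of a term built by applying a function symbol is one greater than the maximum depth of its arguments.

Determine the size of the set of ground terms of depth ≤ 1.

9

Write N_k for the number of ground terms of depth ≤ k. A term of depth ≤ k is either a constant or a function symbol applied to arguments of depth ≤ k−1, so N_k = 3 + N_{k-1} + N_{k-1}.
N_0 = 3
N_1 = 3 + 3 + 3 = 9
Explicitly: c1, c3, c0, s(c1), s(c3), s(c0), t(c1), t(c3), t(c0).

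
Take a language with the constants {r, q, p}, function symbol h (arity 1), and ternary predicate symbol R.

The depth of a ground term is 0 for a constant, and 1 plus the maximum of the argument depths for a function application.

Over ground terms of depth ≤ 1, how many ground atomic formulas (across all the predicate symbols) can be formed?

First count ground terms of depth ≤ 1.
Write N_k for the number of ground terms of depth ≤ k. A term of depth ≤ k is either a constant or a function symbol applied to arguments of depth ≤ k−1, so N_k = 3 + N_{k-1}.
N_0 = 3
N_1 = 3 + 3 = 6
Explicitly: r, q, p, h(r), h(q), h(p).
So |H| = 6.
A ground atom is a predicate applied to a tuple of terms from H, so the count is the sum over predicates of |H|^arity:
  R: 6^3 = 216
Total ground atoms: 216.

216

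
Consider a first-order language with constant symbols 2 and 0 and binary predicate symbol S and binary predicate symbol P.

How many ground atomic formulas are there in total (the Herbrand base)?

8

With no function symbols, the Herbrand universe is just the 2 constants.
Ground atoms per predicate: S: 2^2 = 4, P: 2^2 = 4.
Herbrand base size = 4 + 4 = 8.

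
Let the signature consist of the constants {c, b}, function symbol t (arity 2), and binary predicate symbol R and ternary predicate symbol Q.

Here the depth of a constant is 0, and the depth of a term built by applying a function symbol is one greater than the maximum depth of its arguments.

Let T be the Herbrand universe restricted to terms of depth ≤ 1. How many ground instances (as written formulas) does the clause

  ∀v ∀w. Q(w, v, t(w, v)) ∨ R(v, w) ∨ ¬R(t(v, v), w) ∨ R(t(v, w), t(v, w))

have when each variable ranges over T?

Ground terms of depth ≤ 1:
  Count level by level. With function symbols t/2, the terms of depth ≤ k are the 2 constants together with each function applied to depth-≤(k−1) tuples, so N_k = 2 + N_{k-1}^2.
  N_0 = 2
  N_1 = 2 + 2^2 = 6
  Explicitly: c, b, t(c, c), t(c, b), t(b, c), t(b, b).
So there are 6 ground terms available for substitution.
The clause has 2 distinct variables (v, w), each appearing in the body. In the free term algebra distinct substitutions yield syntactically distinct ground instances.
Number of ground instances = 6^2 = 36.

36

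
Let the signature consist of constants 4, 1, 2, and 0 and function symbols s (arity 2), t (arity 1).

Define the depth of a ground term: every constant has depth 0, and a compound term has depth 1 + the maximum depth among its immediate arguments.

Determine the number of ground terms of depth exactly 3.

Write N_k for the number of ground terms of depth ≤ k. A term of depth ≤ k is either a constant or a function symbol applied to arguments of depth ≤ k−1, so N_k = 4 + N_{k-1}^2 + N_{k-1}.
N_0 = 4
N_1 = 4 + 4^2 + 4 = 24
N_2 = 4 + 24^2 + 24 = 604
N_3 = 4 + 604^2 + 604 = 365424
Terms of depth exactly 3: N_3 − N_2 = 365424 − 604 = 364820.

364820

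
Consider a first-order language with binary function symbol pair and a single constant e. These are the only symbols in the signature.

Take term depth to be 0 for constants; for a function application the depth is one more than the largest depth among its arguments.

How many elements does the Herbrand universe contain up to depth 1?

If N_k denotes the number of depth-≤k ground terms, the 1 constant gives N_0 = 1, and each function symbol of arity r contributes N_{k-1}^r new terms at level k: N_k = 1 + N_{k-1}^2.
N_0 = 1
N_1 = 1 + 1^2 = 2

2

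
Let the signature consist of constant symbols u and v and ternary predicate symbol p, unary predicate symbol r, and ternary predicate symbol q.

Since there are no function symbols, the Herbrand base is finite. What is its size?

With no function symbols, the Herbrand universe is just the 2 constants.
Ground atoms per predicate: p: 2^3 = 8, r: 2, q: 2^3 = 8.
Herbrand base size = 8 + 2 + 8 = 18.

18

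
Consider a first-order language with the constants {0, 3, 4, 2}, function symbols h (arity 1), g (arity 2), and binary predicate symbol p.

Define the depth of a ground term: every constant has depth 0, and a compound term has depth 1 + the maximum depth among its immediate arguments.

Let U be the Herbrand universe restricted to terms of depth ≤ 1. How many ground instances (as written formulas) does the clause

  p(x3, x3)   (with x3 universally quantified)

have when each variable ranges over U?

Ground terms of depth ≤ 1:
  Count level by level. With function symbols h/1, g/2, the terms of depth ≤ k are the 4 constants together with each function applied to depth-≤(k−1) tuples, so N_k = 4 + N_{k-1} + N_{k-1}^2.
  N_0 = 4
  N_1 = 4 + 4 + 4^2 = 24
So there are 24 ground terms available for substitution.
The clause has 1 distinct variable (x3), which appears in the body. In the free term algebra distinct substitutions yield syntactically distinct ground instances.
Number of ground instances = 24.

24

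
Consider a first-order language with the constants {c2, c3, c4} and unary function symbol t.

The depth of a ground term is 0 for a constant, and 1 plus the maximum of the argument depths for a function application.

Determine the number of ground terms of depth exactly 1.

3

Write N_k for the number of ground terms of depth ≤ k. A term of depth ≤ k is either a constant or a function symbol applied to arguments of depth ≤ k−1, so N_k = 3 + N_{k-1}.
N_0 = 3
N_1 = 3 + 3 = 6
Terms of depth exactly 1: N_1 − N_0 = 6 − 3 = 3.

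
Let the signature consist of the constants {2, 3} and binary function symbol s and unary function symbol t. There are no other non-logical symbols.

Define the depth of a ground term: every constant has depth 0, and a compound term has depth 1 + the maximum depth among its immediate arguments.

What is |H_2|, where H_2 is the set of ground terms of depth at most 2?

Write N_k for the number of ground terms of depth ≤ k. A term of depth ≤ k is either a constant or a function symbol applied to arguments of depth ≤ k−1, so N_k = 2 + N_{k-1}^2 + N_{k-1}.
N_0 = 2
N_1 = 2 + 2^2 + 2 = 8
N_2 = 2 + 8^2 + 8 = 74

74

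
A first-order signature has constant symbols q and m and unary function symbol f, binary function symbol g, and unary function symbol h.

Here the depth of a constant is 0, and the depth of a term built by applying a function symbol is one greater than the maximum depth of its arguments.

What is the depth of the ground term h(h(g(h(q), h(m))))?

4

depth(h(q)) = 1 + depth(q) = 1 + 0 = 1
depth(h(m)) = 1 + depth(m) = 1 + 0 = 1
depth(g(h(q), h(m))) = 1 + max(1, 1) = 2
depth(h(g(h(q), h(m)))) = 1 + depth(g(h(q), h(m))) = 1 + 2 = 3
depth(h(h(g(h(q), h(m))))) = 1 + depth(h(g(h(q), h(m)))) = 1 + 3 = 4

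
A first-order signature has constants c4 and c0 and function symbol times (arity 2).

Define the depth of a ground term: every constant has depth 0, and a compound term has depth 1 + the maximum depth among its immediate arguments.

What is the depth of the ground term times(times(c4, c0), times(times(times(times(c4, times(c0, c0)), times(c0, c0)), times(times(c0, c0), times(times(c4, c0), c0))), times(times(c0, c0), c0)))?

6

depth(times(c4, c0)) = 1 + max(0, 0) = 1
depth(times(c0, c0)) = 1 + max(0, 0) = 1
depth(times(c4, times(c0, c0))) = 1 + max(0, 1) = 2
depth(times(times(c4, times(c0, c0)), times(c0, c0))) = 1 + max(2, 1) = 3
depth(times(times(c4, c0), c0)) = 1 + max(1, 0) = 2
depth(times(times(c0, c0), times(times(c4, c0), c0))) = 1 + max(1, 2) = 3
depth(times(times(times(c4, times(c0, c0)), times(c0, c0)), times(times(c0, c0), times(times(c4, c0), c0)))) = 1 + max(3, 3) = 4
depth(times(times(c0, c0), c0)) = 1 + max(1, 0) = 2
depth(times(times(times(times(c4, times(c0, c0)), times(c0, c0)), times(times(c0, c0), times(times(c4, c0), c0))), times(times(c0, c0), c0))) = 1 + max(4, 2) = 5
depth(times(times(c4, c0), times(times(times(times(c4, times(c0, c0)), times(c0, c0)), times(times(c0, c0), times(times(c4, c0), c0))), times(times(c0, c0), c0)))) = 1 + max(1, 5) = 6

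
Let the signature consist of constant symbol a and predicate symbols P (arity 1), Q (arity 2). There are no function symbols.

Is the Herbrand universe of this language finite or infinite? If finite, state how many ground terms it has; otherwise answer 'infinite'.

There are no function symbols, so the only ground term is the single constant.
The Herbrand universe is {a}, finite with 1 element.

1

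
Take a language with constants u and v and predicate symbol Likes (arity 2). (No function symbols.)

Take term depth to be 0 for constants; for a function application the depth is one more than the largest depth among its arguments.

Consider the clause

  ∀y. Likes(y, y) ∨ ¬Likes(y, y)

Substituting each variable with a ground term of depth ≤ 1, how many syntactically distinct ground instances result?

2

Ground terms of depth ≤ 1:
  With no function symbols every ground term is a constant, so there are exactly 2 ground terms at every depth bound.
  N_0 = 2
  N_1 = 2
So there are 2 ground terms available for substitution.
The variable y ranges independently over the available ground terms, and distinct assignments produce distinct instances.
Number of ground instances = 2.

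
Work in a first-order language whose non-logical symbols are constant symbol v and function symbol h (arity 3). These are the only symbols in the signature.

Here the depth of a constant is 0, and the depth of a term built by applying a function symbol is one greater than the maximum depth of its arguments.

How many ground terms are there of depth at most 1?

2

Let N_k count ground terms of depth at most k. Each non-constant term of depth ≤ k is some function symbol applied to depth-≤(k−1) arguments, giving N_k = 1 + N_{k-1}^3.
N_0 = 1
N_1 = 1 + 1^3 = 2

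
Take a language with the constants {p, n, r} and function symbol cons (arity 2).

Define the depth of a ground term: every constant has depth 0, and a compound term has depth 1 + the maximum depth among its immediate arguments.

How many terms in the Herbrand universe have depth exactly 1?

Let N_k = |{terms of depth ≤ k}|. Then N_0 = 3 and N_k = 3 + N_{k-1}^2 for k ≥ 1 (one summand per function symbol, arity giving the exponent).
N_0 = 3
N_1 = 3 + 3^2 = 12
Terms of depth exactly 1: N_1 − N_0 = 12 − 3 = 9.

9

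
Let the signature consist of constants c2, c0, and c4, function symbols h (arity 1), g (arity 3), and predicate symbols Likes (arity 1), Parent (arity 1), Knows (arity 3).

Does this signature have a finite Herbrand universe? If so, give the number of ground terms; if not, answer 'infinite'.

The signature has at least one function symbol (h, arity 1) and at least one constant (c2).
Iterating h gives infinitely many distinct ground terms: c2, h(c2), h(h(c2)), ...
So the Herbrand universe is infinite.

infinite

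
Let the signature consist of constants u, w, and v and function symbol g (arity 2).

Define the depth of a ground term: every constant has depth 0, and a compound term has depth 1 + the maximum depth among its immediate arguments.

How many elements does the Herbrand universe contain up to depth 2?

147

If N_k denotes the number of depth-≤k ground terms, the 3 constants give N_0 = 3, and each function symbol of arity r contributes N_{k-1}^r new terms at level k: N_k = 3 + N_{k-1}^2.
N_0 = 3
N_1 = 3 + 3^2 = 12
N_2 = 3 + 12^2 = 147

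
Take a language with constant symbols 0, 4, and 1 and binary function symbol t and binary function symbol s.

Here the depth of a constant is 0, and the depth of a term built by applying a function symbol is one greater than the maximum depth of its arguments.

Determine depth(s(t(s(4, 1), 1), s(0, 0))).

3

depth(s(4, 1)) = 1 + max(0, 0) = 1
depth(t(s(4, 1), 1)) = 1 + max(1, 0) = 2
depth(s(0, 0)) = 1 + max(0, 0) = 1
depth(s(t(s(4, 1), 1), s(0, 0))) = 1 + max(2, 1) = 3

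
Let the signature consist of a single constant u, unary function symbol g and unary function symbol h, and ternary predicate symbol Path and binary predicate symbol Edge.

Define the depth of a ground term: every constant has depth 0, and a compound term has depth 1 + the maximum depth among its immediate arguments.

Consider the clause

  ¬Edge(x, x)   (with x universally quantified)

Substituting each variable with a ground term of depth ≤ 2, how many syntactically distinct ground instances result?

7

Ground terms of depth ≤ 2:
  Count level by level. With function symbols g/1, h/1, the terms of depth ≤ k are the 1 constant together with each function applied to depth-≤(k−1) tuples, so N_k = 1 + N_{k-1} + N_{k-1}.
  N_0 = 1
  N_1 = 1 + 1 + 1 = 3
  N_2 = 1 + 3 + 3 = 7
  Explicitly: u, g(u), g(g(u)), g(h(u)), h(u), h(g(u)), h(h(u)).
So there are 7 ground terms available for substitution.
The clause has 1 distinct variable (x), which appears in the body. In the free term algebra distinct substitutions yield syntactically distinct ground instances.
Number of ground instances = 7.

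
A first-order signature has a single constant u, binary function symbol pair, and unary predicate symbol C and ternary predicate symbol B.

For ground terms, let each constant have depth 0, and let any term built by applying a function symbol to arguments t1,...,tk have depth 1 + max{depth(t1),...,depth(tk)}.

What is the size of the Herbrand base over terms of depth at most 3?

First count ground terms of depth ≤ 3.
Write N_k for the number of ground terms of depth ≤ k. A term of depth ≤ k is either a constant or a function symbol applied to arguments of depth ≤ k−1, so N_k = 1 + N_{k-1}^2.
N_0 = 1
N_1 = 1 + 1^2 = 2
N_2 = 1 + 2^2 = 5
N_3 = 1 + 5^2 = 26
So |H| = 26.
Each predicate of arity r yields |H|^r ground atoms (one per choice of an r-tuple from H):
  C: 26;  B: 26^3 = 17576
Total ground atoms: 26 + 17576 = 17602.

17602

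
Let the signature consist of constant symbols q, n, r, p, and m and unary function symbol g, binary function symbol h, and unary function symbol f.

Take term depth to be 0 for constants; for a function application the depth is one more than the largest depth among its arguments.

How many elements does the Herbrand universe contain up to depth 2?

1685

If N_k denotes the number of depth-≤k ground terms, the 5 constants give N_0 = 5, and each function symbol of arity r contributes N_{k-1}^r new terms at level k: N_k = 5 + N_{k-1} + N_{k-1}^2 + N_{k-1}.
N_0 = 5
N_1 = 5 + 5 + 5^2 + 5 = 40
N_2 = 5 + 40 + 40^2 + 40 = 1685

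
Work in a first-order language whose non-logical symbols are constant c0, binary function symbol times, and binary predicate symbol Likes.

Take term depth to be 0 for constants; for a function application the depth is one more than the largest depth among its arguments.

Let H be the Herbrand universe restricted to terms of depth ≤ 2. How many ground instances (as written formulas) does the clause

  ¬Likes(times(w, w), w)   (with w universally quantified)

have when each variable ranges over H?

Ground terms of depth ≤ 2:
  If N_k denotes the number of depth-≤k ground terms, the 1 constant gives N_0 = 1, and each function symbol of arity r contributes N_{k-1}^r new terms at level k: N_k = 1 + N_{k-1}^2.
  N_0 = 1
  N_1 = 1 + 1^2 = 2
  N_2 = 1 + 2^2 = 5
  Explicitly: c0, times(c0, c0), times(c0, times(c0, c0)), times(times(c0, c0), c0), times(times(c0, c0), times(c0, c0)).
So there are 5 ground terms available for substitution.
The body mentions the single quantified variable w; since ground terms form a free algebra, no two substitutions collapse to the same formula.
Number of ground instances = 5.

5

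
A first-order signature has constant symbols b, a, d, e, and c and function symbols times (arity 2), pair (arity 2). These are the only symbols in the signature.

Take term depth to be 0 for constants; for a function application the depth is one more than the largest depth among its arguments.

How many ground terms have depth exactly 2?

Write N_k for the number of ground terms of depth ≤ k. A term of depth ≤ k is either a constant or a function symbol applied to arguments of depth ≤ k−1, so N_k = 5 + N_{k-1}^2 + N_{k-1}^2.
N_0 = 5
N_1 = 5 + 5^2 + 5^2 = 55
N_2 = 5 + 55^2 + 55^2 = 6055
Terms of depth exactly 2: N_2 − N_1 = 6055 − 55 = 6000.

6000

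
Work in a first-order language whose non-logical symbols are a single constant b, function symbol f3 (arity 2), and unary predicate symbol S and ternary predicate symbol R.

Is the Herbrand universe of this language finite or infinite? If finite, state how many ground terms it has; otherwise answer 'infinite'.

infinite

The signature has at least one function symbol (f3, arity 2) and at least one constant (b).
Iterating f3 gives infinitely many distinct ground terms: b, f3(b, b), f3(f3(b, b), f3(b, b)), ...
So the Herbrand universe is infinite.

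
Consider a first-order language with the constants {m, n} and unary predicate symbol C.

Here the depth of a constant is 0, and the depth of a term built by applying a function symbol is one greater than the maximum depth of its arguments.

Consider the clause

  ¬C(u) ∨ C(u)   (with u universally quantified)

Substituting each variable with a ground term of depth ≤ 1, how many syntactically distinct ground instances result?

Ground terms of depth ≤ 1:
  With no function symbols every ground term is a constant, so there are exactly 2 ground terms at every depth bound.
  N_0 = 2
  N_1 = 2
  Explicitly: m, n.
So there are 2 ground terms available for substitution.
The body mentions the single quantified variable u; since ground terms form a free algebra, no two substitutions collapse to the same formula.
Number of ground instances = 2.

2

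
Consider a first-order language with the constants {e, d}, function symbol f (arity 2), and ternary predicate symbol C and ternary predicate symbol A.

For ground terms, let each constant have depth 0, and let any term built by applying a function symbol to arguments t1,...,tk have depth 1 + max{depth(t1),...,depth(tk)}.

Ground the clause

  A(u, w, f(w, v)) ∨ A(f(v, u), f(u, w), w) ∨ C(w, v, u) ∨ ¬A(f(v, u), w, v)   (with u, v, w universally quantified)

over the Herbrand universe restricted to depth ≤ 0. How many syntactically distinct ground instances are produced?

Ground terms of depth ≤ 0:
  Let N_k = |{terms of depth ≤ k}|. Then N_0 = 2 and N_k = 2 + N_{k-1}^2 for k ≥ 1 (one summand per function symbol, arity giving the exponent).
  N_0 = 2
  Explicitly: e, d.
So there are 2 ground terms available for substitution.
Each of u, v, w ranges independently over the available ground terms, and distinct assignments produce distinct instances.
Number of ground instances = 2^3 = 8.

8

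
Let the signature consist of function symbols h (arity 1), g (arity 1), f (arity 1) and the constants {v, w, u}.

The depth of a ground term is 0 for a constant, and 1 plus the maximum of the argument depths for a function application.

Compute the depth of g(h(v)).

depth(h(v)) = 1 + depth(v) = 1 + 0 = 1
depth(g(h(v))) = 1 + depth(h(v)) = 1 + 1 = 2

2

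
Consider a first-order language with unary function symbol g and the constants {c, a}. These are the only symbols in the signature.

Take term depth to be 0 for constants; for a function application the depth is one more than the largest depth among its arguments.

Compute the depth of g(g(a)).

depth(g(a)) = 1 + depth(a) = 1 + 0 = 1
depth(g(g(a))) = 1 + depth(g(a)) = 1 + 1 = 2

2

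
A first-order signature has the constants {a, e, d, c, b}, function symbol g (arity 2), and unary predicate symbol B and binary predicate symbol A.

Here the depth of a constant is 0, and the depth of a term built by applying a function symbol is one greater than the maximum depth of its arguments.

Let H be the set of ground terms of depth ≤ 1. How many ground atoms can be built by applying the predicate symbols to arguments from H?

First count ground terms of depth ≤ 1.
Count level by level. With function symbols g/2, the terms of depth ≤ k are the 5 constants together with each function applied to depth-≤(k−1) tuples, so N_k = 5 + N_{k-1}^2.
N_0 = 5
N_1 = 5 + 5^2 = 30
So |H| = 30.
Ground atoms are formed by filling each argument slot of a predicate with a term from H, so an r-ary predicate gives |H|^r atoms:
  B: 30;  A: 30^2 = 900
Total ground atoms: 30 + 900 = 930.

930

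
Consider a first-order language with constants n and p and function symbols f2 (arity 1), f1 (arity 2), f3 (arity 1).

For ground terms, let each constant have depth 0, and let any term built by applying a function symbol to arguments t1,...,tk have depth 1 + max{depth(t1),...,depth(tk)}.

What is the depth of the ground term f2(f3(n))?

2

depth(f3(n)) = 1 + depth(n) = 1 + 0 = 1
depth(f2(f3(n))) = 1 + depth(f3(n)) = 1 + 1 = 2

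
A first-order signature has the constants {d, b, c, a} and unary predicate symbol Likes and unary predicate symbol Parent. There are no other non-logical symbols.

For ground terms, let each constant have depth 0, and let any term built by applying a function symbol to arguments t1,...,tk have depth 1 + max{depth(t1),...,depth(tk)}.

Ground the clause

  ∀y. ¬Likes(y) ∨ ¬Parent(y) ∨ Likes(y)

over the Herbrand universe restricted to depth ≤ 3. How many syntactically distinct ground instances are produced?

Ground terms of depth ≤ 3:
  With no function symbols every ground term is a constant, so there are exactly 4 ground terms at every depth bound.
  N_0 = 4
  N_1 = 4
  N_2 = 4
  N_3 = 4
  Explicitly: d, b, c, a.
So there are 4 ground terms available for substitution.
The body mentions the single quantified variable y; since ground terms form a free algebra, no two substitutions collapse to the same formula.
Number of ground instances = 4.

4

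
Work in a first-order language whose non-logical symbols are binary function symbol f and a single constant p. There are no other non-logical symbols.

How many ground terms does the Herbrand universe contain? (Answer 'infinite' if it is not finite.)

The signature has at least one function symbol (f, arity 2) and at least one constant (p).
Iterating f gives infinitely many distinct ground terms: p, f(p, p), f(f(p, p), f(p, p)), ...
So the Herbrand universe is infinite.

infinite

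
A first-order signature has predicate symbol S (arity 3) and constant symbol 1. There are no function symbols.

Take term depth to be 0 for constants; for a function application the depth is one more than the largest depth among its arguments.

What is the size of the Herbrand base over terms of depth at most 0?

1

First count ground terms of depth ≤ 0.
With no function symbols every ground term is a constant, so there is exactly 1 ground term at every depth bound.
N_0 = 1
Explicitly: 1.
So |H| = 1.
Ground atoms are formed by filling each argument slot of a predicate with a term from H, so an r-ary predicate gives |H|^r atoms:
  S: 1^3 = 1
Total ground atoms: 1.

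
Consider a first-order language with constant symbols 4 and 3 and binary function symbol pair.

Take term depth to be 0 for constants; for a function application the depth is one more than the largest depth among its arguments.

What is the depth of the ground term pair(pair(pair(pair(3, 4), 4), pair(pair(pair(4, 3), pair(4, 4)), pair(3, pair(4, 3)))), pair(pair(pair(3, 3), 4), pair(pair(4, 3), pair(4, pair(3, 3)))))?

5

depth(pair(3, 4)) = 1 + max(0, 0) = 1
depth(pair(pair(3, 4), 4)) = 1 + max(1, 0) = 2
depth(pair(4, 3)) = 1 + max(0, 0) = 1
depth(pair(4, 4)) = 1 + max(0, 0) = 1
depth(pair(pair(4, 3), pair(4, 4))) = 1 + max(1, 1) = 2
depth(pair(3, pair(4, 3))) = 1 + max(0, 1) = 2
depth(pair(pair(pair(4, 3), pair(4, 4)), pair(3, pair(4, 3)))) = 1 + max(2, 2) = 3
depth(pair(pair(pair(3, 4), 4), pair(pair(pair(4, 3), pair(4, 4)), pair(3, pair(4, 3))))) = 1 + max(2, 3) = 4
depth(pair(3, 3)) = 1 + max(0, 0) = 1
depth(pair(pair(3, 3), 4)) = 1 + max(1, 0) = 2
depth(pair(4, pair(3, 3))) = 1 + max(0, 1) = 2
depth(pair(pair(4, 3), pair(4, pair(3, 3)))) = 1 + max(1, 2) = 3
depth(pair(pair(pair(3, 3), 4), pair(pair(4, 3), pair(4, pair(3, 3))))) = 1 + max(2, 3) = 4
depth(pair(pair(pair(pair(3, 4), 4), pair(pair(pair(4, 3), pair(4, 4)), pair(3, pair(4, 3)))), pair(pair(pair(3, 3), 4), pair(pair(4, 3), pair(4, pair(3, 3)))))) = 1 + max(4, 4) = 5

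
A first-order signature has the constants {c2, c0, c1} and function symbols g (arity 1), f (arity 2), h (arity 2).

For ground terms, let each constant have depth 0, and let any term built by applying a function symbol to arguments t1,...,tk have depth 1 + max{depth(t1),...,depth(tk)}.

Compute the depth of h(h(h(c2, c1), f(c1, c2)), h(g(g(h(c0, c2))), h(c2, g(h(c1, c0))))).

5

depth(h(c2, c1)) = 1 + max(0, 0) = 1
depth(f(c1, c2)) = 1 + max(0, 0) = 1
depth(h(h(c2, c1), f(c1, c2))) = 1 + max(1, 1) = 2
depth(h(c0, c2)) = 1 + max(0, 0) = 1
depth(g(h(c0, c2))) = 1 + depth(h(c0, c2)) = 1 + 1 = 2
depth(g(g(h(c0, c2)))) = 1 + depth(g(h(c0, c2))) = 1 + 2 = 3
depth(h(c1, c0)) = 1 + max(0, 0) = 1
depth(g(h(c1, c0))) = 1 + depth(h(c1, c0)) = 1 + 1 = 2
depth(h(c2, g(h(c1, c0)))) = 1 + max(0, 2) = 3
depth(h(g(g(h(c0, c2))), h(c2, g(h(c1, c0))))) = 1 + max(3, 3) = 4
depth(h(h(h(c2, c1), f(c1, c2)), h(g(g(h(c0, c2))), h(c2, g(h(c1, c0)))))) = 1 + max(2, 4) = 5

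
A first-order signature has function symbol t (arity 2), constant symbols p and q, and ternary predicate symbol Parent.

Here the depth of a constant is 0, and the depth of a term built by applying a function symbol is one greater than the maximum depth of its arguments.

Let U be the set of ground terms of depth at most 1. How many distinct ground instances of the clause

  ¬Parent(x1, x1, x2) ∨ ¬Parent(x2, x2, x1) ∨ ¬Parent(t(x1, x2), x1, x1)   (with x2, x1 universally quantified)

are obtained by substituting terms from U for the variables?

Ground terms of depth ≤ 1:
  If N_k denotes the number of depth-≤k ground terms, the 2 constants give N_0 = 2, and each function symbol of arity r contributes N_{k-1}^r new terms at level k: N_k = 2 + N_{k-1}^2.
  N_0 = 2
  N_1 = 2 + 2^2 = 6
So there are 6 ground terms available for substitution.
The clause has 2 distinct variables (x2, x1), each appearing in the body. In the free term algebra distinct substitutions yield syntactically distinct ground instances.
Number of ground instances = 6^2 = 36.

36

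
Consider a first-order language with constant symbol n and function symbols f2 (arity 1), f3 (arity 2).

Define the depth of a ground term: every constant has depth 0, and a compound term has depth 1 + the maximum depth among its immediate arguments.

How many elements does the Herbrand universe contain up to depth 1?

Count level by level. With function symbols f2/1, f3/2, the terms of depth ≤ k are the 1 constant together with each function applied to depth-≤(k−1) tuples, so N_k = 1 + N_{k-1} + N_{k-1}^2.
N_0 = 1
N_1 = 1 + 1 + 1^2 = 3
Explicitly: n, f2(n), f3(n, n).

3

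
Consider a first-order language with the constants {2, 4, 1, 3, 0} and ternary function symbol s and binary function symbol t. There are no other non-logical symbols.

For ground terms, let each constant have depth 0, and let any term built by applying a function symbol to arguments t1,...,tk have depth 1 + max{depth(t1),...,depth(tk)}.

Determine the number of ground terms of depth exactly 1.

150

Let N_k = |{terms of depth ≤ k}|. Then N_0 = 5 and N_k = 5 + N_{k-1}^3 + N_{k-1}^2 for k ≥ 1 (one summand per function symbol, arity giving the exponent).
N_0 = 5
N_1 = 5 + 5^3 + 5^2 = 155
Terms of depth exactly 1: N_1 − N_0 = 155 − 5 = 150.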